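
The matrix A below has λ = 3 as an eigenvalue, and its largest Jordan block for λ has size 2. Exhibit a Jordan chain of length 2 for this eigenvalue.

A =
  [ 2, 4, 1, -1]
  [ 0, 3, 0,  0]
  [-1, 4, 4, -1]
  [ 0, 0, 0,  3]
A Jordan chain for λ = 3 of length 2:
v_1 = (-1, 0, -1, 0)ᵀ
v_2 = (1, 0, 0, 0)ᵀ

Let N = A − (3)·I. We want v_2 with N^2 v_2 = 0 but N^1 v_2 ≠ 0; then v_{j-1} := N · v_j for j = 2, …, 2.

Pick v_2 = (1, 0, 0, 0)ᵀ.
Then v_1 = N · v_2 = (-1, 0, -1, 0)ᵀ.

Sanity check: (A − (3)·I) v_1 = (0, 0, 0, 0)ᵀ = 0. ✓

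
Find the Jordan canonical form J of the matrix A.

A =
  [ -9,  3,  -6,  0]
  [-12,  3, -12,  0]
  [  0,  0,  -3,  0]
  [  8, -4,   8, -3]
J_2(-3) ⊕ J_1(-3) ⊕ J_1(-3)

The characteristic polynomial is
  det(x·I − A) = x^4 + 12*x^3 + 54*x^2 + 108*x + 81 = (x + 3)^4

Eigenvalues and multiplicities (the geometric multiplicity of λ is n − rank(A − λI), which equals the number of Jordan blocks for λ):
  λ = -3: algebraic multiplicity = 4, geometric multiplicity = 3

Determining the block sizes for each eigenvalue:
  λ = -3: 3 blocks summing to 4 forces exactly one block of size 2 and the rest size 1 → block sizes [2, 1, 1]

Assembling the blocks gives a Jordan form
J =
  [-3,  1,  0,  0]
  [ 0, -3,  0,  0]
  [ 0,  0, -3,  0]
  [ 0,  0,  0, -3]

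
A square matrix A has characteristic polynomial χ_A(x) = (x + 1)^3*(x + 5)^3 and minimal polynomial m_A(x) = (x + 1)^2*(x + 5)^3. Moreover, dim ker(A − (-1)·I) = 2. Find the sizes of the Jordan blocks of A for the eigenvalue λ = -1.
Block sizes for λ = -1: [2, 1]

Step 1 — from the characteristic polynomial, algebraic multiplicity of λ = -1 is 3. From dim ker(A − (-1)·I) = 2, there are exactly 2 Jordan blocks for λ = -1.
Step 2 — from the minimal polynomial, the factor (x + 1)^2 tells us the largest block for λ = -1 has size 2.
Step 3 — with total size 3, 2 blocks, and largest block 2, the block sizes (in nonincreasing order) are [2, 1].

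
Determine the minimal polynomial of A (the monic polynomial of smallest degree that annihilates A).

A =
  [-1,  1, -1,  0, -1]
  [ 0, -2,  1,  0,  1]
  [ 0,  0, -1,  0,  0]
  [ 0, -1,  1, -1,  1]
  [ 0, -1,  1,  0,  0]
x^2 + 2*x + 1

The characteristic polynomial is χ_A(x) = (x + 1)^5, so the eigenvalues are known. The minimal polynomial is
  m_A(x) = Π_λ (x − λ)^{k_λ}
where k_λ is the size of the *largest* Jordan block for λ (equivalently, the smallest k with (A − λI)^k v = 0 for every generalised eigenvector v of λ).

  λ = -1: largest Jordan block has size 2, contributing (x + 1)^2

So m_A(x) = (x + 1)^2 = x^2 + 2*x + 1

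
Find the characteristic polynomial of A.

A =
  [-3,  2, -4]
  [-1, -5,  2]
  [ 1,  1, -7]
x^3 + 15*x^2 + 75*x + 125

Expanding det(x·I − A) (e.g. by cofactor expansion or by noting that A is similar to its Jordan form J, which has the same characteristic polynomial as A) gives
  χ_A(x) = x^3 + 15*x^2 + 75*x + 125
which factors as (x + 5)^3. The eigenvalues (with algebraic multiplicities) are λ = -5 with multiplicity 3.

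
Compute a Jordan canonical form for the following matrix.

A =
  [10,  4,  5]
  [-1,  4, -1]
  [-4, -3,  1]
J_3(5)

The characteristic polynomial is
  det(x·I − A) = x^3 - 15*x^2 + 75*x - 125 = (x - 5)^3

Eigenvalues and multiplicities (the geometric multiplicity of λ is n − rank(A − λI), which equals the number of Jordan blocks for λ):
  λ = 5: algebraic multiplicity = 3, geometric multiplicity = 1

Determining the block sizes for each eigenvalue:
  λ = 5: one block (gm = 1), so the single block has size am = 3 → block sizes [3]

Assembling the blocks gives a Jordan form
J =
  [5, 1, 0]
  [0, 5, 1]
  [0, 0, 5]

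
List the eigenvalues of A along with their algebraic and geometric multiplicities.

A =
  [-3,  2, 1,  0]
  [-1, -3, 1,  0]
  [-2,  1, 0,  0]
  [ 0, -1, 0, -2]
λ = -2: alg = 4, geom = 2

Step 1 — factor the characteristic polynomial to read off the algebraic multiplicities:
  χ_A(x) = (x + 2)^4

Step 2 — compute geometric multiplicities via the rank-nullity identity g(λ) = n − rank(A − λI):
  rank(A − (-2)·I) = 2, so dim ker(A − (-2)·I) = n − 2 = 2

Summary:
  λ = -2: algebraic multiplicity = 4, geometric multiplicity = 2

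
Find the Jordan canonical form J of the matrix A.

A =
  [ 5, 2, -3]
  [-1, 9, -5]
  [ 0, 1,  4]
J_3(6)

The characteristic polynomial is
  det(x·I − A) = x^3 - 18*x^2 + 108*x - 216 = (x - 6)^3

Eigenvalues and multiplicities (the geometric multiplicity of λ is n − rank(A − λI), which equals the number of Jordan blocks for λ):
  λ = 6: algebraic multiplicity = 3, geometric multiplicity = 1

Determining the block sizes for each eigenvalue:
  λ = 6: one block (gm = 1), so the single block has size am = 3 → block sizes [3]

Assembling the blocks gives a Jordan form
J =
  [6, 1, 0]
  [0, 6, 1]
  [0, 0, 6]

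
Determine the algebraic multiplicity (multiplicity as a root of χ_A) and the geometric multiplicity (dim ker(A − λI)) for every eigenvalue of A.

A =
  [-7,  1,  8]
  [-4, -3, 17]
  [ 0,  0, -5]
λ = -5: alg = 3, geom = 1

Step 1 — factor the characteristic polynomial to read off the algebraic multiplicities:
  χ_A(x) = (x + 5)^3

Step 2 — compute geometric multiplicities via the rank-nullity identity g(λ) = n − rank(A − λI):
  rank(A − (-5)·I) = 2, so dim ker(A − (-5)·I) = n − 2 = 1

Summary:
  λ = -5: algebraic multiplicity = 3, geometric multiplicity = 1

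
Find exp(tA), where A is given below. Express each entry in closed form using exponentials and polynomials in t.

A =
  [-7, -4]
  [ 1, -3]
e^{tA} =
  [-2*t*exp(-5*t) + exp(-5*t), -4*t*exp(-5*t)]
  [t*exp(-5*t), 2*t*exp(-5*t) + exp(-5*t)]

Strategy: write A = P · J · P⁻¹ where J is a Jordan canonical form, so e^{tA} = P · e^{tJ} · P⁻¹, and e^{tJ} can be computed block-by-block.

A has Jordan form
J =
  [-5,  1]
  [ 0, -5]
(up to reordering of blocks).

Per-block formulas:
  For a 2×2 Jordan block J_2(-5): exp(t · J_2(-5)) = e^(-5t)·(I + t·N), where N is the 2×2 nilpotent shift.

After assembling e^{tJ} and conjugating by P, we get:

e^{tA} =
  [-2*t*exp(-5*t) + exp(-5*t), -4*t*exp(-5*t)]
  [t*exp(-5*t), 2*t*exp(-5*t) + exp(-5*t)]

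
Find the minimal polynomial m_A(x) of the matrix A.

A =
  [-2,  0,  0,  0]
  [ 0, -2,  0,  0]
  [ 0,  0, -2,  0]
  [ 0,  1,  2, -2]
x^2 + 4*x + 4

The characteristic polynomial is χ_A(x) = (x + 2)^4, so the eigenvalues are known. The minimal polynomial is
  m_A(x) = Π_λ (x − λ)^{k_λ}
where k_λ is the size of the *largest* Jordan block for λ (equivalently, the smallest k with (A − λI)^k v = 0 for every generalised eigenvector v of λ).

  λ = -2: largest Jordan block has size 2, contributing (x + 2)^2

So m_A(x) = (x + 2)^2 = x^2 + 4*x + 4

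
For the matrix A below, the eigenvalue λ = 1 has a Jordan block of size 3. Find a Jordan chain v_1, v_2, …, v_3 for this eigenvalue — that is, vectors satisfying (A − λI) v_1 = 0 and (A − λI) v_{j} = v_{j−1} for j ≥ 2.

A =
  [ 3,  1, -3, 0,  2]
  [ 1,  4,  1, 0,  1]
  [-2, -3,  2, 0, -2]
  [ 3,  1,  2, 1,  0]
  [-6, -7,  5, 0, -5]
A Jordan chain for λ = 1 of length 3:
v_1 = (-1, -3, 3, 3, 7)ᵀ
v_2 = (2, 1, -2, 3, -6)ᵀ
v_3 = (1, 0, 0, 0, 0)ᵀ

Let N = A − (1)·I. We want v_3 with N^3 v_3 = 0 but N^2 v_3 ≠ 0; then v_{j-1} := N · v_j for j = 3, …, 2.

Pick v_3 = (1, 0, 0, 0, 0)ᵀ.
Then v_2 = N · v_3 = (2, 1, -2, 3, -6)ᵀ.
Then v_1 = N · v_2 = (-1, -3, 3, 3, 7)ᵀ.

Sanity check: (A − (1)·I) v_1 = (0, 0, 0, 0, 0)ᵀ = 0. ✓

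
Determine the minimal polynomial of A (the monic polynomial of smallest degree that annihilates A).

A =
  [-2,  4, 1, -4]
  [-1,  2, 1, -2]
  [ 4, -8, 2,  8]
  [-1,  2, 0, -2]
x^3

The characteristic polynomial is χ_A(x) = x^4, so the eigenvalues are known. The minimal polynomial is
  m_A(x) = Π_λ (x − λ)^{k_λ}
where k_λ is the size of the *largest* Jordan block for λ (equivalently, the smallest k with (A − λI)^k v = 0 for every generalised eigenvector v of λ).

  λ = 0: largest Jordan block has size 3, contributing (x − 0)^3

So m_A(x) = x^3 = x^3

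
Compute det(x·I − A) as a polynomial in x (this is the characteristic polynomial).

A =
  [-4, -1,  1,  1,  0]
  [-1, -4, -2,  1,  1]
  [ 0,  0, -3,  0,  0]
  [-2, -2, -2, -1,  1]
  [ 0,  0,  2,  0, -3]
x^5 + 15*x^4 + 90*x^3 + 270*x^2 + 405*x + 243

Expanding det(x·I − A) (e.g. by cofactor expansion or by noting that A is similar to its Jordan form J, which has the same characteristic polynomial as A) gives
  χ_A(x) = x^5 + 15*x^4 + 90*x^3 + 270*x^2 + 405*x + 243
which factors as (x + 3)^5. The eigenvalues (with algebraic multiplicities) are λ = -3 with multiplicity 5.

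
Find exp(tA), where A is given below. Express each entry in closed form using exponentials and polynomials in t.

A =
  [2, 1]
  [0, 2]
e^{tA} =
  [exp(2*t), t*exp(2*t)]
  [0, exp(2*t)]

Strategy: write A = P · J · P⁻¹ where J is a Jordan canonical form, so e^{tA} = P · e^{tJ} · P⁻¹, and e^{tJ} can be computed block-by-block.

A has Jordan form
J =
  [2, 1]
  [0, 2]
(up to reordering of blocks).

Per-block formulas:
  For a 2×2 Jordan block J_2(2): exp(t · J_2(2)) = e^(2t)·(I + t·N), where N is the 2×2 nilpotent shift.

After assembling e^{tJ} and conjugating by P, we get:

e^{tA} =
  [exp(2*t), t*exp(2*t)]
  [0, exp(2*t)]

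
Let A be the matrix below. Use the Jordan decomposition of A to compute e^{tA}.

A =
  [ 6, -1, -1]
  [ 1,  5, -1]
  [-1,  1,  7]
e^{tA} =
  [exp(6*t), -t*exp(6*t), -t*exp(6*t)]
  [t*exp(6*t), -t^2*exp(6*t)/2 - t*exp(6*t) + exp(6*t), -t^2*exp(6*t)/2 - t*exp(6*t)]
  [-t*exp(6*t), t^2*exp(6*t)/2 + t*exp(6*t), t^2*exp(6*t)/2 + t*exp(6*t) + exp(6*t)]

Strategy: write A = P · J · P⁻¹ where J is a Jordan canonical form, so e^{tA} = P · e^{tJ} · P⁻¹, and e^{tJ} can be computed block-by-block.

A has Jordan form
J =
  [6, 1, 0]
  [0, 6, 1]
  [0, 0, 6]
(up to reordering of blocks).

Per-block formulas:
  For a 3×3 Jordan block J_3(6): exp(t · J_3(6)) = e^(6t)·(I + t·N + (t^2/2)·N^2), where N is the 3×3 nilpotent shift.

After assembling e^{tJ} and conjugating by P, we get:

e^{tA} =
  [exp(6*t), -t*exp(6*t), -t*exp(6*t)]
  [t*exp(6*t), -t^2*exp(6*t)/2 - t*exp(6*t) + exp(6*t), -t^2*exp(6*t)/2 - t*exp(6*t)]
  [-t*exp(6*t), t^2*exp(6*t)/2 + t*exp(6*t), t^2*exp(6*t)/2 + t*exp(6*t) + exp(6*t)]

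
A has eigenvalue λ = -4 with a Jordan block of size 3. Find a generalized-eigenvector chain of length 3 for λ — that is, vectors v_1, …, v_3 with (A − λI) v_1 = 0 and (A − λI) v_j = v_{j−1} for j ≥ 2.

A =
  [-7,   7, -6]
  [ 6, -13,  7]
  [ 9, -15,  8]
A Jordan chain for λ = -4 of length 3:
v_1 = (-3, -9, -9)ᵀ
v_2 = (-3, 6, 9)ᵀ
v_3 = (1, 0, 0)ᵀ

Let N = A − (-4)·I. We want v_3 with N^3 v_3 = 0 but N^2 v_3 ≠ 0; then v_{j-1} := N · v_j for j = 3, …, 2.

Pick v_3 = (1, 0, 0)ᵀ.
Then v_2 = N · v_3 = (-3, 6, 9)ᵀ.
Then v_1 = N · v_2 = (-3, -9, -9)ᵀ.

Sanity check: (A − (-4)·I) v_1 = (0, 0, 0)ᵀ = 0. ✓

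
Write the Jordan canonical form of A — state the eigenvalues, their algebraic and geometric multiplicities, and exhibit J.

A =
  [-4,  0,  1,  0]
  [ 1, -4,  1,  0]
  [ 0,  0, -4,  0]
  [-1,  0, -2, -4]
J_3(-4) ⊕ J_1(-4)

The characteristic polynomial is
  det(x·I − A) = x^4 + 16*x^3 + 96*x^2 + 256*x + 256 = (x + 4)^4

Eigenvalues and multiplicities (the geometric multiplicity of λ is n − rank(A − λI), which equals the number of Jordan blocks for λ):
  λ = -4: algebraic multiplicity = 4, geometric multiplicity = 2

Determining the block sizes for each eigenvalue:
  λ = -4: with am = 4 and gm = 2, the partition is not yet determined (e.g. several partitions of 4 into 2 parts exist). Let N = A − (-4)·I. Computing rank(N^1) = 2, rank(N^2) = 1, rank(N^3) = 0; the number of blocks of size ≥ j is rank(N^{j−1}) − rank(N^j), giving [2, 1, 1]. So we have 1 block(s) of size 3, 1 block(s) of size 1 → block sizes [3, 1]

Assembling the blocks gives a Jordan form
J =
  [-4,  1,  0,  0]
  [ 0, -4,  1,  0]
  [ 0,  0, -4,  0]
  [ 0,  0,  0, -4]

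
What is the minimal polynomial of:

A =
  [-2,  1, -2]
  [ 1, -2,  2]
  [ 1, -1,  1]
x^2 + 2*x + 1

The characteristic polynomial is χ_A(x) = (x + 1)^3, so the eigenvalues are known. The minimal polynomial is
  m_A(x) = Π_λ (x − λ)^{k_λ}
where k_λ is the size of the *largest* Jordan block for λ (equivalently, the smallest k with (A − λI)^k v = 0 for every generalised eigenvector v of λ).

  λ = -1: largest Jordan block has size 2, contributing (x + 1)^2

So m_A(x) = (x + 1)^2 = x^2 + 2*x + 1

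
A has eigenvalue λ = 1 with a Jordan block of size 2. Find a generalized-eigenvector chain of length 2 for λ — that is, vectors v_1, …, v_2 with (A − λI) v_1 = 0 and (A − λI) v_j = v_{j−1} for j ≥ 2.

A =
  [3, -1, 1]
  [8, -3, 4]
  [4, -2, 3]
A Jordan chain for λ = 1 of length 2:
v_1 = (2, 8, 4)ᵀ
v_2 = (1, 0, 0)ᵀ

Let N = A − (1)·I. We want v_2 with N^2 v_2 = 0 but N^1 v_2 ≠ 0; then v_{j-1} := N · v_j for j = 2, …, 2.

Pick v_2 = (1, 0, 0)ᵀ.
Then v_1 = N · v_2 = (2, 8, 4)ᵀ.

Sanity check: (A − (1)·I) v_1 = (0, 0, 0)ᵀ = 0. ✓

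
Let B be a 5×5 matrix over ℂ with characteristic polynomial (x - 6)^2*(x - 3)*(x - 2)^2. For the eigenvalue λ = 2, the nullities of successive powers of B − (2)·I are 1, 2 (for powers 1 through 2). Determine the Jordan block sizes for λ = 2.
Block sizes for λ = 2: [2]

From the dimensions of kernels of powers, the number of Jordan blocks of size at least j is d_j − d_{j−1} where d_j = dim ker(N^j) (with d_0 = 0). Computing the differences gives [1, 1].
The number of blocks of size exactly k is (#blocks of size ≥ k) − (#blocks of size ≥ k + 1), so the partition is: 1 block(s) of size 2.
In nonincreasing order the block sizes are [2].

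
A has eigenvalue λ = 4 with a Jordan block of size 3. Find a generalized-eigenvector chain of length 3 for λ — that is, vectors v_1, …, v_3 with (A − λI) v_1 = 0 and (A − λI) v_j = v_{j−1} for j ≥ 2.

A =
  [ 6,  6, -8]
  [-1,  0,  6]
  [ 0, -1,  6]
A Jordan chain for λ = 4 of length 3:
v_1 = (-2, 2, 1)ᵀ
v_2 = (2, -1, 0)ᵀ
v_3 = (1, 0, 0)ᵀ

Let N = A − (4)·I. We want v_3 with N^3 v_3 = 0 but N^2 v_3 ≠ 0; then v_{j-1} := N · v_j for j = 3, …, 2.

Pick v_3 = (1, 0, 0)ᵀ.
Then v_2 = N · v_3 = (2, -1, 0)ᵀ.
Then v_1 = N · v_2 = (-2, 2, 1)ᵀ.

Sanity check: (A − (4)·I) v_1 = (0, 0, 0)ᵀ = 0. ✓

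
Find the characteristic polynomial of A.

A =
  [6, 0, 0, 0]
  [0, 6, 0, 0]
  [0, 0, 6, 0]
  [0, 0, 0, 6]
x^4 - 24*x^3 + 216*x^2 - 864*x + 1296

Expanding det(x·I − A) (e.g. by cofactor expansion or by noting that A is similar to its Jordan form J, which has the same characteristic polynomial as A) gives
  χ_A(x) = x^4 - 24*x^3 + 216*x^2 - 864*x + 1296
which factors as (x - 6)^4. The eigenvalues (with algebraic multiplicities) are λ = 6 with multiplicity 4.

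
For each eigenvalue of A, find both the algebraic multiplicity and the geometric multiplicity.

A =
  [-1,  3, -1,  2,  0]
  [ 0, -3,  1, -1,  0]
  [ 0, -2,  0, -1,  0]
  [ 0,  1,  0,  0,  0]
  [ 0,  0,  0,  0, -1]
λ = -1: alg = 5, geom = 3

Step 1 — factor the characteristic polynomial to read off the algebraic multiplicities:
  χ_A(x) = (x + 1)^5

Step 2 — compute geometric multiplicities via the rank-nullity identity g(λ) = n − rank(A − λI):
  rank(A − (-1)·I) = 2, so dim ker(A − (-1)·I) = n − 2 = 3

Summary:
  λ = -1: algebraic multiplicity = 5, geometric multiplicity = 3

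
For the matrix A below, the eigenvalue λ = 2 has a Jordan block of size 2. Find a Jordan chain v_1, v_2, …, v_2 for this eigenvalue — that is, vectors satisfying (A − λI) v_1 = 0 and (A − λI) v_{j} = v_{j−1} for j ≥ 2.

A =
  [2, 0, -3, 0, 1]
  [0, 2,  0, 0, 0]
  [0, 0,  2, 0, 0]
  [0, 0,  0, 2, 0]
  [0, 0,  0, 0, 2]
A Jordan chain for λ = 2 of length 2:
v_1 = (-3, 0, 0, 0, 0)ᵀ
v_2 = (0, 0, 1, 0, 0)ᵀ

Let N = A − (2)·I. We want v_2 with N^2 v_2 = 0 but N^1 v_2 ≠ 0; then v_{j-1} := N · v_j for j = 2, …, 2.

Pick v_2 = (0, 0, 1, 0, 0)ᵀ.
Then v_1 = N · v_2 = (-3, 0, 0, 0, 0)ᵀ.

Sanity check: (A − (2)·I) v_1 = (0, 0, 0, 0, 0)ᵀ = 0. ✓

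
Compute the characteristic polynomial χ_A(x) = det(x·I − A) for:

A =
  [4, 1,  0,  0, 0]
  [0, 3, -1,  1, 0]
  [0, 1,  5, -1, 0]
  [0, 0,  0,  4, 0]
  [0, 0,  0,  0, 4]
x^5 - 20*x^4 + 160*x^3 - 640*x^2 + 1280*x - 1024

Expanding det(x·I − A) (e.g. by cofactor expansion or by noting that A is similar to its Jordan form J, which has the same characteristic polynomial as A) gives
  χ_A(x) = x^5 - 20*x^4 + 160*x^3 - 640*x^2 + 1280*x - 1024
which factors as (x - 4)^5. The eigenvalues (with algebraic multiplicities) are λ = 4 with multiplicity 5.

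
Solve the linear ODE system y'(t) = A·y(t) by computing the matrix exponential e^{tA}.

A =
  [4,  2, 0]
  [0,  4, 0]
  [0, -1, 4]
e^{tA} =
  [exp(4*t), 2*t*exp(4*t), 0]
  [0, exp(4*t), 0]
  [0, -t*exp(4*t), exp(4*t)]

Strategy: write A = P · J · P⁻¹ where J is a Jordan canonical form, so e^{tA} = P · e^{tJ} · P⁻¹, and e^{tJ} can be computed block-by-block.

A has Jordan form
J =
  [4, 1, 0]
  [0, 4, 0]
  [0, 0, 4]
(up to reordering of blocks).

Per-block formulas:
  For a 2×2 Jordan block J_2(4): exp(t · J_2(4)) = e^(4t)·(I + t·N), where N is the 2×2 nilpotent shift.
  For a 1×1 block at λ = 4: exp(t · [4]) = [e^(4t)].

After assembling e^{tJ} and conjugating by P, we get:

e^{tA} =
  [exp(4*t), 2*t*exp(4*t), 0]
  [0, exp(4*t), 0]
  [0, -t*exp(4*t), exp(4*t)]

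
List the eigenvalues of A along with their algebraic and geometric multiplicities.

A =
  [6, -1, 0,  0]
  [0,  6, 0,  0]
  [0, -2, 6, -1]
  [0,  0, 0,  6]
λ = 6: alg = 4, geom = 2

Step 1 — factor the characteristic polynomial to read off the algebraic multiplicities:
  χ_A(x) = (x - 6)^4

Step 2 — compute geometric multiplicities via the rank-nullity identity g(λ) = n − rank(A − λI):
  rank(A − (6)·I) = 2, so dim ker(A − (6)·I) = n − 2 = 2

Summary:
  λ = 6: algebraic multiplicity = 4, geometric multiplicity = 2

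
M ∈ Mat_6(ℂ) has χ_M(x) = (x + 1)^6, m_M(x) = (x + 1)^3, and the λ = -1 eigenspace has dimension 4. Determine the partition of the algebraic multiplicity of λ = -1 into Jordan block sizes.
Block sizes for λ = -1: [3, 1, 1, 1]

Step 1 — from the characteristic polynomial, algebraic multiplicity of λ = -1 is 6. From dim ker(M − (-1)·I) = 4, there are exactly 4 Jordan blocks for λ = -1.
Step 2 — from the minimal polynomial, the factor (x + 1)^3 tells us the largest block for λ = -1 has size 3.
Step 3 — with total size 6, 4 blocks, and largest block 3, the block sizes (in nonincreasing order) are [3, 1, 1, 1].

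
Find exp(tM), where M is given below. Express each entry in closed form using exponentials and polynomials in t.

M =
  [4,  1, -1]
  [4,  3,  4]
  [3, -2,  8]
e^{tM} =
  [t^2*exp(5*t) - t*exp(5*t) + exp(5*t), -t^2*exp(5*t)/2 + t*exp(5*t), t^2*exp(5*t) - t*exp(5*t)]
  [4*t*exp(5*t), -2*t*exp(5*t) + exp(5*t), 4*t*exp(5*t)]
  [-t^2*exp(5*t) + 3*t*exp(5*t), t^2*exp(5*t)/2 - 2*t*exp(5*t), -t^2*exp(5*t) + 3*t*exp(5*t) + exp(5*t)]

Strategy: write M = P · J · P⁻¹ where J is a Jordan canonical form, so e^{tM} = P · e^{tJ} · P⁻¹, and e^{tJ} can be computed block-by-block.

M has Jordan form
J =
  [5, 1, 0]
  [0, 5, 1]
  [0, 0, 5]
(up to reordering of blocks).

Per-block formulas:
  For a 3×3 Jordan block J_3(5): exp(t · J_3(5)) = e^(5t)·(I + t·N + (t^2/2)·N^2), where N is the 3×3 nilpotent shift.

After assembling e^{tJ} and conjugating by P, we get:

e^{tM} =
  [t^2*exp(5*t) - t*exp(5*t) + exp(5*t), -t^2*exp(5*t)/2 + t*exp(5*t), t^2*exp(5*t) - t*exp(5*t)]
  [4*t*exp(5*t), -2*t*exp(5*t) + exp(5*t), 4*t*exp(5*t)]
  [-t^2*exp(5*t) + 3*t*exp(5*t), t^2*exp(5*t)/2 - 2*t*exp(5*t), -t^2*exp(5*t) + 3*t*exp(5*t) + exp(5*t)]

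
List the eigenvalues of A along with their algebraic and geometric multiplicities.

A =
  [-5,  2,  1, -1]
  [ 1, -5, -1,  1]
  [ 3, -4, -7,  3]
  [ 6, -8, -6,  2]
λ = -4: alg = 3, geom = 2; λ = -3: alg = 1, geom = 1

Step 1 — factor the characteristic polynomial to read off the algebraic multiplicities:
  χ_A(x) = (x + 3)*(x + 4)^3

Step 2 — compute geometric multiplicities via the rank-nullity identity g(λ) = n − rank(A − λI):
  rank(A − (-4)·I) = 2, so dim ker(A − (-4)·I) = n − 2 = 2
  rank(A − (-3)·I) = 3, so dim ker(A − (-3)·I) = n − 3 = 1

Summary:
  λ = -4: algebraic multiplicity = 3, geometric multiplicity = 2
  λ = -3: algebraic multiplicity = 1, geometric multiplicity = 1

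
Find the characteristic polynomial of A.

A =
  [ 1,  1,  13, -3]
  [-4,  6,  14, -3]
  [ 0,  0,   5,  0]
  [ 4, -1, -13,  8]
x^4 - 20*x^3 + 150*x^2 - 500*x + 625

Expanding det(x·I − A) (e.g. by cofactor expansion or by noting that A is similar to its Jordan form J, which has the same characteristic polynomial as A) gives
  χ_A(x) = x^4 - 20*x^3 + 150*x^2 - 500*x + 625
which factors as (x - 5)^4. The eigenvalues (with algebraic multiplicities) are λ = 5 with multiplicity 4.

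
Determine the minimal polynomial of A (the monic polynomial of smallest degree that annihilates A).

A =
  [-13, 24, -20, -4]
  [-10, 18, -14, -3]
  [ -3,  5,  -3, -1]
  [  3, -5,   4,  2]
x^3 - 3*x^2 + 3*x - 1

The characteristic polynomial is χ_A(x) = (x - 1)^4, so the eigenvalues are known. The minimal polynomial is
  m_A(x) = Π_λ (x − λ)^{k_λ}
where k_λ is the size of the *largest* Jordan block for λ (equivalently, the smallest k with (A − λI)^k v = 0 for every generalised eigenvector v of λ).

  λ = 1: largest Jordan block has size 3, contributing (x − 1)^3

So m_A(x) = (x - 1)^3 = x^3 - 3*x^2 + 3*x - 1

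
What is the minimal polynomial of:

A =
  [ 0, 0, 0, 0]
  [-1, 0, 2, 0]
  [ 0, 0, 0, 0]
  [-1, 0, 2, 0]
x^2

The characteristic polynomial is χ_A(x) = x^4, so the eigenvalues are known. The minimal polynomial is
  m_A(x) = Π_λ (x − λ)^{k_λ}
where k_λ is the size of the *largest* Jordan block for λ (equivalently, the smallest k with (A − λI)^k v = 0 for every generalised eigenvector v of λ).

  λ = 0: largest Jordan block has size 2, contributing (x − 0)^2

So m_A(x) = x^2 = x^2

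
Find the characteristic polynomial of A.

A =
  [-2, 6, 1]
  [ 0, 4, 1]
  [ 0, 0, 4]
x^3 - 6*x^2 + 32

Expanding det(x·I − A) (e.g. by cofactor expansion or by noting that A is similar to its Jordan form J, which has the same characteristic polynomial as A) gives
  χ_A(x) = x^3 - 6*x^2 + 32
which factors as (x - 4)^2*(x + 2). The eigenvalues (with algebraic multiplicities) are λ = -2 with multiplicity 1, λ = 4 with multiplicity 2.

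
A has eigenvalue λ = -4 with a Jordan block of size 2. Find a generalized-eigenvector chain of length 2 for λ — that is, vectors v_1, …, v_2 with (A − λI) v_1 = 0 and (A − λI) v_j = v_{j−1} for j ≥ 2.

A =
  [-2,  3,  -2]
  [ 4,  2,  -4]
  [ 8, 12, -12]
A Jordan chain for λ = -4 of length 2:
v_1 = (2, 4, 8)ᵀ
v_2 = (1, 0, 0)ᵀ

Let N = A − (-4)·I. We want v_2 with N^2 v_2 = 0 but N^1 v_2 ≠ 0; then v_{j-1} := N · v_j for j = 2, …, 2.

Pick v_2 = (1, 0, 0)ᵀ.
Then v_1 = N · v_2 = (2, 4, 8)ᵀ.

Sanity check: (A − (-4)·I) v_1 = (0, 0, 0)ᵀ = 0. ✓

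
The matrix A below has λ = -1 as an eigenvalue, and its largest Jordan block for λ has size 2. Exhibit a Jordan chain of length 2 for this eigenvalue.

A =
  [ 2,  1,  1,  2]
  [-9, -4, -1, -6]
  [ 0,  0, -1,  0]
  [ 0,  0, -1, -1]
A Jordan chain for λ = -1 of length 2:
v_1 = (3, -9, 0, 0)ᵀ
v_2 = (1, 0, 0, 0)ᵀ

Let N = A − (-1)·I. We want v_2 with N^2 v_2 = 0 but N^1 v_2 ≠ 0; then v_{j-1} := N · v_j for j = 2, …, 2.

Pick v_2 = (1, 0, 0, 0)ᵀ.
Then v_1 = N · v_2 = (3, -9, 0, 0)ᵀ.

Sanity check: (A − (-1)·I) v_1 = (0, 0, 0, 0)ᵀ = 0. ✓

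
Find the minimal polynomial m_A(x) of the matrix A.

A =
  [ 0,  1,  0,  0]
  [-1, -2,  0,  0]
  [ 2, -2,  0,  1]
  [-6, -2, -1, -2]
x^2 + 2*x + 1

The characteristic polynomial is χ_A(x) = (x + 1)^4, so the eigenvalues are known. The minimal polynomial is
  m_A(x) = Π_λ (x − λ)^{k_λ}
where k_λ is the size of the *largest* Jordan block for λ (equivalently, the smallest k with (A − λI)^k v = 0 for every generalised eigenvector v of λ).

  λ = -1: largest Jordan block has size 2, contributing (x + 1)^2

So m_A(x) = (x + 1)^2 = x^2 + 2*x + 1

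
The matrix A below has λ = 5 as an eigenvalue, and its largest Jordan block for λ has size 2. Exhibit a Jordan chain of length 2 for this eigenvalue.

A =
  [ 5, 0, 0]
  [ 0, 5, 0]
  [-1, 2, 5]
A Jordan chain for λ = 5 of length 2:
v_1 = (0, 0, -1)ᵀ
v_2 = (1, 0, 0)ᵀ

Let N = A − (5)·I. We want v_2 with N^2 v_2 = 0 but N^1 v_2 ≠ 0; then v_{j-1} := N · v_j for j = 2, …, 2.

Pick v_2 = (1, 0, 0)ᵀ.
Then v_1 = N · v_2 = (0, 0, -1)ᵀ.

Sanity check: (A − (5)·I) v_1 = (0, 0, 0)ᵀ = 0. ✓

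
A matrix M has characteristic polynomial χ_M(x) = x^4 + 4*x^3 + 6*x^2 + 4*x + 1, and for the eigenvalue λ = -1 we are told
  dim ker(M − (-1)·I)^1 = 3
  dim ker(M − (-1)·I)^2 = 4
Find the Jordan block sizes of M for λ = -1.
Block sizes for λ = -1: [2, 1, 1]

From the dimensions of kernels of powers, the number of Jordan blocks of size at least j is d_j − d_{j−1} where d_j = dim ker(N^j) (with d_0 = 0). Computing the differences gives [3, 1].
The number of blocks of size exactly k is (#blocks of size ≥ k) − (#blocks of size ≥ k + 1), so the partition is: 2 block(s) of size 1, 1 block(s) of size 2.
In nonincreasing order the block sizes are [2, 1, 1].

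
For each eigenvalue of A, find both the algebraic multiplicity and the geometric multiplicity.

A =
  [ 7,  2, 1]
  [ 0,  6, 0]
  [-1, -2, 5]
λ = 6: alg = 3, geom = 2

Step 1 — factor the characteristic polynomial to read off the algebraic multiplicities:
  χ_A(x) = (x - 6)^3

Step 2 — compute geometric multiplicities via the rank-nullity identity g(λ) = n − rank(A − λI):
  rank(A − (6)·I) = 1, so dim ker(A − (6)·I) = n − 1 = 2

Summary:
  λ = 6: algebraic multiplicity = 3, geometric multiplicity = 2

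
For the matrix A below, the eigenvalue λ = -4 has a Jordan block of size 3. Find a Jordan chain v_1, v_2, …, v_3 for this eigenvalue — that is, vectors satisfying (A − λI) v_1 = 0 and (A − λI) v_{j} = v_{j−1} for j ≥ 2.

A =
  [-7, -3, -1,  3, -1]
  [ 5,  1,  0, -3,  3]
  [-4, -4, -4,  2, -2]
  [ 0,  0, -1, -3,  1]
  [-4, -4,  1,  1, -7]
A Jordan chain for λ = -4 of length 3:
v_1 = (2, -2, 0, 0, 0)ᵀ
v_2 = (-3, 5, -4, 0, -4)ᵀ
v_3 = (1, 0, 0, 0, 0)ᵀ

Let N = A − (-4)·I. We want v_3 with N^3 v_3 = 0 but N^2 v_3 ≠ 0; then v_{j-1} := N · v_j for j = 3, …, 2.

Pick v_3 = (1, 0, 0, 0, 0)ᵀ.
Then v_2 = N · v_3 = (-3, 5, -4, 0, -4)ᵀ.
Then v_1 = N · v_2 = (2, -2, 0, 0, 0)ᵀ.

Sanity check: (A − (-4)·I) v_1 = (0, 0, 0, 0, 0)ᵀ = 0. ✓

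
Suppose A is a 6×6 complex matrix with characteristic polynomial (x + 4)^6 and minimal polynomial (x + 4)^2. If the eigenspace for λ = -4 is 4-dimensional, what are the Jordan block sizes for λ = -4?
Block sizes for λ = -4: [2, 2, 1, 1]

Step 1 — from the characteristic polynomial, algebraic multiplicity of λ = -4 is 6. From dim ker(A − (-4)·I) = 4, there are exactly 4 Jordan blocks for λ = -4.
Step 2 — from the minimal polynomial, the factor (x + 4)^2 tells us the largest block for λ = -4 has size 2.
Step 3 — with total size 6, 4 blocks, and largest block 2, the block sizes (in nonincreasing order) are [2, 2, 1, 1].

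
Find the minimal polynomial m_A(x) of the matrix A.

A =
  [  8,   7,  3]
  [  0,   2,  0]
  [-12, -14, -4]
x^2 - 4*x + 4

The characteristic polynomial is χ_A(x) = (x - 2)^3, so the eigenvalues are known. The minimal polynomial is
  m_A(x) = Π_λ (x − λ)^{k_λ}
where k_λ is the size of the *largest* Jordan block for λ (equivalently, the smallest k with (A − λI)^k v = 0 for every generalised eigenvector v of λ).

  λ = 2: largest Jordan block has size 2, contributing (x − 2)^2

So m_A(x) = (x - 2)^2 = x^2 - 4*x + 4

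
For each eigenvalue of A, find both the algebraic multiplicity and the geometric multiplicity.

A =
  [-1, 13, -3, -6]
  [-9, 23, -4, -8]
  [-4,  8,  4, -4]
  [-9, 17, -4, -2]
λ = 6: alg = 4, geom = 2

Step 1 — factor the characteristic polynomial to read off the algebraic multiplicities:
  χ_A(x) = (x - 6)^4

Step 2 — compute geometric multiplicities via the rank-nullity identity g(λ) = n − rank(A − λI):
  rank(A − (6)·I) = 2, so dim ker(A − (6)·I) = n − 2 = 2

Summary:
  λ = 6: algebraic multiplicity = 4, geometric multiplicity = 2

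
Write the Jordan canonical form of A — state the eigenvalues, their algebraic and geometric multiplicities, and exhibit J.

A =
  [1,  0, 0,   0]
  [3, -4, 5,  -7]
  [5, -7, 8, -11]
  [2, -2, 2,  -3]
J_1(-1) ⊕ J_2(1) ⊕ J_1(1)

The characteristic polynomial is
  det(x·I − A) = x^4 - 2*x^3 + 2*x - 1 = (x - 1)^3*(x + 1)

Eigenvalues and multiplicities (the geometric multiplicity of λ is n − rank(A − λI), which equals the number of Jordan blocks for λ):
  λ = -1: algebraic multiplicity = 1, geometric multiplicity = 1
  λ = 1: algebraic multiplicity = 3, geometric multiplicity = 2

Determining the block sizes for each eigenvalue:
  λ = -1: one block (gm = 1), so the single block has size am = 1 → block sizes [1]
  λ = 1: 2 blocks summing to 3 forces exactly one block of size 2 and the rest size 1 → block sizes [2, 1]

Assembling the blocks gives a Jordan form
J =
  [-1, 0, 0, 0]
  [ 0, 1, 1, 0]
  [ 0, 0, 1, 0]
  [ 0, 0, 0, 1]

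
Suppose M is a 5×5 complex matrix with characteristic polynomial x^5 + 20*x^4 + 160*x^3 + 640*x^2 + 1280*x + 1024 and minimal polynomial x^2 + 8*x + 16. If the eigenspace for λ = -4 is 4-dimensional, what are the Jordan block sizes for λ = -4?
Block sizes for λ = -4: [2, 1, 1, 1]

Step 1 — from the characteristic polynomial, algebraic multiplicity of λ = -4 is 5. From dim ker(M − (-4)·I) = 4, there are exactly 4 Jordan blocks for λ = -4.
Step 2 — from the minimal polynomial, the factor (x + 4)^2 tells us the largest block for λ = -4 has size 2.
Step 3 — with total size 5, 4 blocks, and largest block 2, the block sizes (in nonincreasing order) are [2, 1, 1, 1].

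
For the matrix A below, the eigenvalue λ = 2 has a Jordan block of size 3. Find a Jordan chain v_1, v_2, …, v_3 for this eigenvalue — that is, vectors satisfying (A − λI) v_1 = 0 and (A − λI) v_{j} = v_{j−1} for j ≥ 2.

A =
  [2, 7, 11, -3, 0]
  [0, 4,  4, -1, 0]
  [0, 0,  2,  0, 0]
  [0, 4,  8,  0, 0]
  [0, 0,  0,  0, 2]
A Jordan chain for λ = 2 of length 3:
v_1 = (2, 0, 0, 0, 0)ᵀ
v_2 = (7, 2, 0, 4, 0)ᵀ
v_3 = (0, 1, 0, 0, 0)ᵀ

Let N = A − (2)·I. We want v_3 with N^3 v_3 = 0 but N^2 v_3 ≠ 0; then v_{j-1} := N · v_j for j = 3, …, 2.

Pick v_3 = (0, 1, 0, 0, 0)ᵀ.
Then v_2 = N · v_3 = (7, 2, 0, 4, 0)ᵀ.
Then v_1 = N · v_2 = (2, 0, 0, 0, 0)ᵀ.

Sanity check: (A − (2)·I) v_1 = (0, 0, 0, 0, 0)ᵀ = 0. ✓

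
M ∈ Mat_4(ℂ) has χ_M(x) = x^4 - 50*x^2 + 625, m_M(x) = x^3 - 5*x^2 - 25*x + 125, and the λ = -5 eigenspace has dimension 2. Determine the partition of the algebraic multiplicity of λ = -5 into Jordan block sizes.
Block sizes for λ = -5: [1, 1]

Step 1 — from the characteristic polynomial, algebraic multiplicity of λ = -5 is 2. From dim ker(M − (-5)·I) = 2, there are exactly 2 Jordan blocks for λ = -5.
Step 2 — from the minimal polynomial, the factor (x + 5) tells us the largest block for λ = -5 has size 1.
Step 3 — with total size 2, 2 blocks, and largest block 1, the block sizes (in nonincreasing order) are [1, 1].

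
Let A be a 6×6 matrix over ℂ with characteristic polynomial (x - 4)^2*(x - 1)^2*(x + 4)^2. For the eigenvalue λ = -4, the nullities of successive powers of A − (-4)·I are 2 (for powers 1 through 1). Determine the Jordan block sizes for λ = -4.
Block sizes for λ = -4: [1, 1]

From the dimensions of kernels of powers, the number of Jordan blocks of size at least j is d_j − d_{j−1} where d_j = dim ker(N^j) (with d_0 = 0). Computing the differences gives [2].
The number of blocks of size exactly k is (#blocks of size ≥ k) − (#blocks of size ≥ k + 1), so the partition is: 2 block(s) of size 1.
In nonincreasing order the block sizes are [1, 1].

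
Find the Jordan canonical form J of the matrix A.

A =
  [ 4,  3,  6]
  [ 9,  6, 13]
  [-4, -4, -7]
J_3(1)

The characteristic polynomial is
  det(x·I − A) = x^3 - 3*x^2 + 3*x - 1 = (x - 1)^3

Eigenvalues and multiplicities (the geometric multiplicity of λ is n − rank(A − λI), which equals the number of Jordan blocks for λ):
  λ = 1: algebraic multiplicity = 3, geometric multiplicity = 1

Determining the block sizes for each eigenvalue:
  λ = 1: one block (gm = 1), so the single block has size am = 3 → block sizes [3]

Assembling the blocks gives a Jordan form
J =
  [1, 1, 0]
  [0, 1, 1]
  [0, 0, 1]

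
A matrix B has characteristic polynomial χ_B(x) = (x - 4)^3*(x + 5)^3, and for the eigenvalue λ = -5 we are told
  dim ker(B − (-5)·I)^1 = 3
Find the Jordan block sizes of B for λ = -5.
Block sizes for λ = -5: [1, 1, 1]

From the dimensions of kernels of powers, the number of Jordan blocks of size at least j is d_j − d_{j−1} where d_j = dim ker(N^j) (with d_0 = 0). Computing the differences gives [3].
The number of blocks of size exactly k is (#blocks of size ≥ k) − (#blocks of size ≥ k + 1), so the partition is: 3 block(s) of size 1.
In nonincreasing order the block sizes are [1, 1, 1].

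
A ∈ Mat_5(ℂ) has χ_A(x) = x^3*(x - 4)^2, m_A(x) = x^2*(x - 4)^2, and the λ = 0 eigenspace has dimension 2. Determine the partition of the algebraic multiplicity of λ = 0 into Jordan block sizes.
Block sizes for λ = 0: [2, 1]

Step 1 — from the characteristic polynomial, algebraic multiplicity of λ = 0 is 3. From dim ker(A − (0)·I) = 2, there are exactly 2 Jordan blocks for λ = 0.
Step 2 — from the minimal polynomial, the factor (x − 0)^2 tells us the largest block for λ = 0 has size 2.
Step 3 — with total size 3, 2 blocks, and largest block 2, the block sizes (in nonincreasing order) are [2, 1].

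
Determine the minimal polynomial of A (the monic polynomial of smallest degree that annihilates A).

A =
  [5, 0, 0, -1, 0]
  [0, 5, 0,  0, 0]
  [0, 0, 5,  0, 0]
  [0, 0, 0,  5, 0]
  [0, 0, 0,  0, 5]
x^2 - 10*x + 25

The characteristic polynomial is χ_A(x) = (x - 5)^5, so the eigenvalues are known. The minimal polynomial is
  m_A(x) = Π_λ (x − λ)^{k_λ}
where k_λ is the size of the *largest* Jordan block for λ (equivalently, the smallest k with (A − λI)^k v = 0 for every generalised eigenvector v of λ).

  λ = 5: largest Jordan block has size 2, contributing (x − 5)^2

So m_A(x) = (x - 5)^2 = x^2 - 10*x + 25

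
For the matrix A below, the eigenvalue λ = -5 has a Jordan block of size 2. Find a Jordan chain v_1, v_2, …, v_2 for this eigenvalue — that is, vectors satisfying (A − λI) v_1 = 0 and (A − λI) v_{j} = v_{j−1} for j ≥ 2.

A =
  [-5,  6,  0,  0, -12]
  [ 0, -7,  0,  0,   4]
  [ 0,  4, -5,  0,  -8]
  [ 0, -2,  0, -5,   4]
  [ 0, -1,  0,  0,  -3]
A Jordan chain for λ = -5 of length 2:
v_1 = (6, -2, 4, -2, -1)ᵀ
v_2 = (0, 1, 0, 0, 0)ᵀ

Let N = A − (-5)·I. We want v_2 with N^2 v_2 = 0 but N^1 v_2 ≠ 0; then v_{j-1} := N · v_j for j = 2, …, 2.

Pick v_2 = (0, 1, 0, 0, 0)ᵀ.
Then v_1 = N · v_2 = (6, -2, 4, -2, -1)ᵀ.

Sanity check: (A − (-5)·I) v_1 = (0, 0, 0, 0, 0)ᵀ = 0. ✓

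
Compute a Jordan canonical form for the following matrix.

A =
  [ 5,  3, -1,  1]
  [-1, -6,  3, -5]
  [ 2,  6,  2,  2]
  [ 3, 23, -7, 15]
J_3(4) ⊕ J_1(4)

The characteristic polynomial is
  det(x·I − A) = x^4 - 16*x^3 + 96*x^2 - 256*x + 256 = (x - 4)^4

Eigenvalues and multiplicities (the geometric multiplicity of λ is n − rank(A − λI), which equals the number of Jordan blocks for λ):
  λ = 4: algebraic multiplicity = 4, geometric multiplicity = 2

Determining the block sizes for each eigenvalue:
  λ = 4: with am = 4 and gm = 2, the partition is not yet determined (e.g. several partitions of 4 into 2 parts exist). Let N = A − (4)·I. Computing rank(N^1) = 2, rank(N^2) = 1, rank(N^3) = 0; the number of blocks of size ≥ j is rank(N^{j−1}) − rank(N^j), giving [2, 1, 1]. So we have 1 block(s) of size 3, 1 block(s) of size 1 → block sizes [3, 1]

Assembling the blocks gives a Jordan form
J =
  [4, 1, 0, 0]
  [0, 4, 1, 0]
  [0, 0, 4, 0]
  [0, 0, 0, 4]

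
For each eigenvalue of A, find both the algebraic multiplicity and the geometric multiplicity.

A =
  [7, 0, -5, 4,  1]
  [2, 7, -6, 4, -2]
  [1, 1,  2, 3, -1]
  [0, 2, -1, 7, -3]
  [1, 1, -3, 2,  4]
λ = 5: alg = 3, geom = 2; λ = 6: alg = 2, geom = 1

Step 1 — factor the characteristic polynomial to read off the algebraic multiplicities:
  χ_A(x) = (x - 6)^2*(x - 5)^3

Step 2 — compute geometric multiplicities via the rank-nullity identity g(λ) = n − rank(A − λI):
  rank(A − (5)·I) = 3, so dim ker(A − (5)·I) = n − 3 = 2
  rank(A − (6)·I) = 4, so dim ker(A − (6)·I) = n − 4 = 1

Summary:
  λ = 5: algebraic multiplicity = 3, geometric multiplicity = 2
  λ = 6: algebraic multiplicity = 2, geometric multiplicity = 1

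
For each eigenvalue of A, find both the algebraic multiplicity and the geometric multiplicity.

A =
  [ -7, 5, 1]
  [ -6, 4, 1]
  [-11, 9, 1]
λ = -1: alg = 2, geom = 1; λ = 0: alg = 1, geom = 1

Step 1 — factor the characteristic polynomial to read off the algebraic multiplicities:
  χ_A(x) = x*(x + 1)^2

Step 2 — compute geometric multiplicities via the rank-nullity identity g(λ) = n − rank(A − λI):
  rank(A − (-1)·I) = 2, so dim ker(A − (-1)·I) = n − 2 = 1
  rank(A − (0)·I) = 2, so dim ker(A − (0)·I) = n − 2 = 1

Summary:
  λ = -1: algebraic multiplicity = 2, geometric multiplicity = 1
  λ = 0: algebraic multiplicity = 1, geometric multiplicity = 1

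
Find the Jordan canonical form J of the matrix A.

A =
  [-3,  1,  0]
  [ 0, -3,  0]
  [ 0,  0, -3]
J_2(-3) ⊕ J_1(-3)

The characteristic polynomial is
  det(x·I − A) = x^3 + 9*x^2 + 27*x + 27 = (x + 3)^3

Eigenvalues and multiplicities (the geometric multiplicity of λ is n − rank(A − λI), which equals the number of Jordan blocks for λ):
  λ = -3: algebraic multiplicity = 3, geometric multiplicity = 2

Determining the block sizes for each eigenvalue:
  λ = -3: 2 blocks summing to 3 forces exactly one block of size 2 and the rest size 1 → block sizes [2, 1]

Assembling the blocks gives a Jordan form
J =
  [-3,  1,  0]
  [ 0, -3,  0]
  [ 0,  0, -3]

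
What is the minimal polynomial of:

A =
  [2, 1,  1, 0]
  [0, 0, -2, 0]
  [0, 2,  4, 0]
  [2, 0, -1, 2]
x^2 - 4*x + 4

The characteristic polynomial is χ_A(x) = (x - 2)^4, so the eigenvalues are known. The minimal polynomial is
  m_A(x) = Π_λ (x − λ)^{k_λ}
where k_λ is the size of the *largest* Jordan block for λ (equivalently, the smallest k with (A − λI)^k v = 0 for every generalised eigenvector v of λ).

  λ = 2: largest Jordan block has size 2, contributing (x − 2)^2

So m_A(x) = (x - 2)^2 = x^2 - 4*x + 4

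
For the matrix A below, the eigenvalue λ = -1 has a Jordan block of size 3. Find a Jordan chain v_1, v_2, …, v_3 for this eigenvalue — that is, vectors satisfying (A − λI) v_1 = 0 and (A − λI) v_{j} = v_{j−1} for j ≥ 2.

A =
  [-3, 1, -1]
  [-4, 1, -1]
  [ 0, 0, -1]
A Jordan chain for λ = -1 of length 3:
v_1 = (1, 2, 0)ᵀ
v_2 = (-1, -1, 0)ᵀ
v_3 = (0, 0, 1)ᵀ

Let N = A − (-1)·I. We want v_3 with N^3 v_3 = 0 but N^2 v_3 ≠ 0; then v_{j-1} := N · v_j for j = 3, …, 2.

Pick v_3 = (0, 0, 1)ᵀ.
Then v_2 = N · v_3 = (-1, -1, 0)ᵀ.
Then v_1 = N · v_2 = (1, 2, 0)ᵀ.

Sanity check: (A − (-1)·I) v_1 = (0, 0, 0)ᵀ = 0. ✓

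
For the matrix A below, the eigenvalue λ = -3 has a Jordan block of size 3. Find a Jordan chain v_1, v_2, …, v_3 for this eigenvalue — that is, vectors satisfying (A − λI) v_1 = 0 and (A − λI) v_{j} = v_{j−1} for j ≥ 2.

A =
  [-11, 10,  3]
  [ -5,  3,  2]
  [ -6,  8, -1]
A Jordan chain for λ = -3 of length 3:
v_1 = (-4, -2, -4)ᵀ
v_2 = (-8, -5, -6)ᵀ
v_3 = (1, 0, 0)ᵀ

Let N = A − (-3)·I. We want v_3 with N^3 v_3 = 0 but N^2 v_3 ≠ 0; then v_{j-1} := N · v_j for j = 3, …, 2.

Pick v_3 = (1, 0, 0)ᵀ.
Then v_2 = N · v_3 = (-8, -5, -6)ᵀ.
Then v_1 = N · v_2 = (-4, -2, -4)ᵀ.

Sanity check: (A − (-3)·I) v_1 = (0, 0, 0)ᵀ = 0. ✓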